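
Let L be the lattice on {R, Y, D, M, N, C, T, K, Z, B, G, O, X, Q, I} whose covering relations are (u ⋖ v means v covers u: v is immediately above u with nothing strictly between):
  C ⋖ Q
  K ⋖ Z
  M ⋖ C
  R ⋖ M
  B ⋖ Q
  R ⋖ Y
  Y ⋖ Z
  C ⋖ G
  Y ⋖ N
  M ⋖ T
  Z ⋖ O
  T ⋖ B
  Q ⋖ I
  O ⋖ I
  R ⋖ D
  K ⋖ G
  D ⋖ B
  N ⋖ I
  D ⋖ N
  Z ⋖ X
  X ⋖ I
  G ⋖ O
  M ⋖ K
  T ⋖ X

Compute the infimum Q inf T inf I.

Common lower bounds of {Q, T, I}: M, R, T.
The greatest among these is T.

T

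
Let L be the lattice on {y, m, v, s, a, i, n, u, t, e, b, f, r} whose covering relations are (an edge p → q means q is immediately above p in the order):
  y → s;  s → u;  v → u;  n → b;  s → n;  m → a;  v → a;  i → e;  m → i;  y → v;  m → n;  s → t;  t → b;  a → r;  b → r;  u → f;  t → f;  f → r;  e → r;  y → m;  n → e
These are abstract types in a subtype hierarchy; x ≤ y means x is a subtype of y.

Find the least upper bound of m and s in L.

Common upper bounds of {m, s}: b, e, n, r.
The least among these is n.

n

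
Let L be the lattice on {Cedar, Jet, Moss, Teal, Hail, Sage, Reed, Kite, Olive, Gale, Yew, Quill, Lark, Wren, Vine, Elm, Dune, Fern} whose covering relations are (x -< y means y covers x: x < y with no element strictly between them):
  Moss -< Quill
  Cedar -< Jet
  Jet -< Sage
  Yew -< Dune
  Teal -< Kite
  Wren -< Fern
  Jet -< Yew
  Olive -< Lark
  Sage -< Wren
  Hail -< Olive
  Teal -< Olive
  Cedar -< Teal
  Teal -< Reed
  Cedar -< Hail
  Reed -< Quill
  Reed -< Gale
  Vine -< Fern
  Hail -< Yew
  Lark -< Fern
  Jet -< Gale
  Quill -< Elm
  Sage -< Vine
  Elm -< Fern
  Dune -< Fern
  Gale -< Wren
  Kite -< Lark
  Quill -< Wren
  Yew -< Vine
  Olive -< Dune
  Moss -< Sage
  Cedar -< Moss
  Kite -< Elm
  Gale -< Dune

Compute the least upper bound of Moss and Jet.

Common upper bounds of {Moss, Jet}: Fern, Sage, Vine, Wren.
The least among these is Sage.

Sage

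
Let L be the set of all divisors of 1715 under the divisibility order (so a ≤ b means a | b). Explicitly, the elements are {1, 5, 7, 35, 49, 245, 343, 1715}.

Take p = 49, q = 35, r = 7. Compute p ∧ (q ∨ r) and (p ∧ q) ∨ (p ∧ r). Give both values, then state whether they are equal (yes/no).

q ∨ r = 35, so p ∧ (q ∨ r) = 49 ∧ 35 = 7.
p ∧ q = 7 and p ∧ r = 7, so (p ∧ q) ∨ (p ∧ r) = 7 ∨ 7 = 7.
Equal: yes.

7; 7; yes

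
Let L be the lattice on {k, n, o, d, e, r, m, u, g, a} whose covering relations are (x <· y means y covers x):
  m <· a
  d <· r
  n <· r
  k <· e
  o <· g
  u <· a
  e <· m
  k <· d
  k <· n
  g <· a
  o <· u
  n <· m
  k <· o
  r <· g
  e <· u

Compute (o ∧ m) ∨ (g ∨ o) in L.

g

o ∧ m = k
g ∨ o = g
k ∨ g = g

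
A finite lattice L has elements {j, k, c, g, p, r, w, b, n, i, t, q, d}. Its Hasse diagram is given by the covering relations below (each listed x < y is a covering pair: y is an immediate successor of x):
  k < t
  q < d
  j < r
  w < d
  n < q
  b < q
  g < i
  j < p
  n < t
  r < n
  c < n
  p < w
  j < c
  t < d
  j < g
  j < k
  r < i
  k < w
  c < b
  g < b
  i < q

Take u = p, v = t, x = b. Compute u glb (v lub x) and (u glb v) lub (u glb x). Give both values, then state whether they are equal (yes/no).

p; j; no

v lub x = d, so u glb (v lub x) = p glb d = p.
u glb v = j and u glb x = j, so (u glb v) lub (u glb x) = j lub j = j.
Equal: no.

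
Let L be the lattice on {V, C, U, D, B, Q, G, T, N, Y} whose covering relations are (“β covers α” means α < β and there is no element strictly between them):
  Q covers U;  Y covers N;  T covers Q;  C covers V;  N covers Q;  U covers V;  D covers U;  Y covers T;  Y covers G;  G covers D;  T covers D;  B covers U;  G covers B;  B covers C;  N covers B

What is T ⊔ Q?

T

Common upper bounds of {T, Q}: T, Y.
The least among these is T.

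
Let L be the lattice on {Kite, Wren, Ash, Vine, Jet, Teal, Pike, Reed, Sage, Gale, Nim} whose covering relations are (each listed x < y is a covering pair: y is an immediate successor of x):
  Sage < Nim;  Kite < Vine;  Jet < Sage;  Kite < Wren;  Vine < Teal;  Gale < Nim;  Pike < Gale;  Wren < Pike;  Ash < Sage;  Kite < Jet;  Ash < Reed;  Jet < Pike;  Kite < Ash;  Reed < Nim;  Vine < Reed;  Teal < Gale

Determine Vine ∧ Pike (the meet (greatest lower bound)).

Kite

Common lower bounds of {Vine, Pike}: Kite.
The greatest among these is Kite.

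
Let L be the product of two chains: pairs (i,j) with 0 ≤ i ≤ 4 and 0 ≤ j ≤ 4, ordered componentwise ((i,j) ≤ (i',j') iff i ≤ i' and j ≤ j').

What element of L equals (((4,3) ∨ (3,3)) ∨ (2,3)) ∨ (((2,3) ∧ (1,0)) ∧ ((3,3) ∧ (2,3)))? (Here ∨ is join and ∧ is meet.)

(4,3) ∨ (3,3) = (4,3)
(4,3) ∨ (2,3) = (4,3)
(2,3) ∧ (1,0) = (1,0)
(3,3) ∧ (2,3) = (2,3)
(1,0) ∧ (2,3) = (1,0)
(4,3) ∨ (1,0) = (4,3)

(4,3)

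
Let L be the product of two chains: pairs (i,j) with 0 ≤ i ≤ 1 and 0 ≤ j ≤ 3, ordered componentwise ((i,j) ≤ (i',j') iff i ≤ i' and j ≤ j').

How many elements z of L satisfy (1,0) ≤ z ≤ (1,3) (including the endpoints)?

4

The interval [(1,0), (1,3)] = {(1,0), (1,1), (1,2), (1,3)}, which has 4 elements.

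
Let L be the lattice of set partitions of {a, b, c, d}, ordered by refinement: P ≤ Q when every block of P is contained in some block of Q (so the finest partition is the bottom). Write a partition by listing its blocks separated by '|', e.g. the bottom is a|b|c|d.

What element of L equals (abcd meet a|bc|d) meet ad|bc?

a|bc|d

abcd ∧ a|bc|d = a|bc|d
a|bc|d ∧ ad|bc = a|bc|d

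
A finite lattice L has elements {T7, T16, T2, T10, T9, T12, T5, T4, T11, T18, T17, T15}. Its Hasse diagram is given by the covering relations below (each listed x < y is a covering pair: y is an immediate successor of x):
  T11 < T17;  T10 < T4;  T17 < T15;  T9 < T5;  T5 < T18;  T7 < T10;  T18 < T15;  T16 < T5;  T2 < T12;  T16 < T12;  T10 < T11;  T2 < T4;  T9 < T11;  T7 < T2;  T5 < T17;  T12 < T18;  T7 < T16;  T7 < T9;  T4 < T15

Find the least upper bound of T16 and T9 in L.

T5

Common upper bounds of {T16, T9}: T15, T17, T18, T5.
The least among these is T5.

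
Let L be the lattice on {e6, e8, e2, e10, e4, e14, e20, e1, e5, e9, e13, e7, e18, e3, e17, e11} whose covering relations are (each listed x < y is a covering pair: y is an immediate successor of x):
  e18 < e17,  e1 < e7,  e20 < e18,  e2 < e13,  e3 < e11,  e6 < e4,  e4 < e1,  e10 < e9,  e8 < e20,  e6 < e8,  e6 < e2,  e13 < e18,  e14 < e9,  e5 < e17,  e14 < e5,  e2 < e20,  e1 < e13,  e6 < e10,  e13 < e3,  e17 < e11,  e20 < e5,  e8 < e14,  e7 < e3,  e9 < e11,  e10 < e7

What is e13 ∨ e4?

Common upper bounds of {e13, e4}: e11, e13, e17, e18, e3.
The least among these is e13.

e13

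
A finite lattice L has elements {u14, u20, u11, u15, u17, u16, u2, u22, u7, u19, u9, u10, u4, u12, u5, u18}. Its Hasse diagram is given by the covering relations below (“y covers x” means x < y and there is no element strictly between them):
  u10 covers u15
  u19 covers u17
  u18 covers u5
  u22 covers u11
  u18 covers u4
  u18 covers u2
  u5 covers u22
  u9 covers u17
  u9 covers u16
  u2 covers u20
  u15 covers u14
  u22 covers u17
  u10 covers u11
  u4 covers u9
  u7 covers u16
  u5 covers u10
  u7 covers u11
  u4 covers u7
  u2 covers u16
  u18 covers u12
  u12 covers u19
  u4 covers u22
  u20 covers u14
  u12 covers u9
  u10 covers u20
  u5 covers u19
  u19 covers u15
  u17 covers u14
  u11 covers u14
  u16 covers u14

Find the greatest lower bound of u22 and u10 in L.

Common lower bounds of {u22, u10}: u11, u14.
The greatest among these is u11.

u11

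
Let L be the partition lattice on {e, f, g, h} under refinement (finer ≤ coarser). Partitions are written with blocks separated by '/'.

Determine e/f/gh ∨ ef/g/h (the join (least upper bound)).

Common upper bounds of {e/f/gh, ef/g/h}: ef/gh, efgh.
The least among these is ef/gh.

ef/gh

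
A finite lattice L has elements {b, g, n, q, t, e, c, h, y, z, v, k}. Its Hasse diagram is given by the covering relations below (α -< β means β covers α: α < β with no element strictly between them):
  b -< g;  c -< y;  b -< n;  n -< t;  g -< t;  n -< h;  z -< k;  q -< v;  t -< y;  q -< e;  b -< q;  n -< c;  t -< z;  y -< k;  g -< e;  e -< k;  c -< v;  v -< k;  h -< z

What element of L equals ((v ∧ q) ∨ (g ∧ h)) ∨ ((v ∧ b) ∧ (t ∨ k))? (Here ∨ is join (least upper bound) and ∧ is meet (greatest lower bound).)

q

v ∧ q = q
g ∧ h = b
q ∨ b = q
v ∧ b = b
t ∨ k = k
b ∧ k = b
q ∨ b = q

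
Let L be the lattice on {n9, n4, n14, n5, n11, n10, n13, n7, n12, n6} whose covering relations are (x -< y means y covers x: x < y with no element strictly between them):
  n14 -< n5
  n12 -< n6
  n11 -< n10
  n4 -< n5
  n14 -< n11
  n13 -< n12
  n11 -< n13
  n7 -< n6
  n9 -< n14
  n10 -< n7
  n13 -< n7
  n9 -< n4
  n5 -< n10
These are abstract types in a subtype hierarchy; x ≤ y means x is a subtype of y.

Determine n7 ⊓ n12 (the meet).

Common lower bounds of {n7, n12}: n11, n13, n14, n9.
The greatest among these is n13.

n13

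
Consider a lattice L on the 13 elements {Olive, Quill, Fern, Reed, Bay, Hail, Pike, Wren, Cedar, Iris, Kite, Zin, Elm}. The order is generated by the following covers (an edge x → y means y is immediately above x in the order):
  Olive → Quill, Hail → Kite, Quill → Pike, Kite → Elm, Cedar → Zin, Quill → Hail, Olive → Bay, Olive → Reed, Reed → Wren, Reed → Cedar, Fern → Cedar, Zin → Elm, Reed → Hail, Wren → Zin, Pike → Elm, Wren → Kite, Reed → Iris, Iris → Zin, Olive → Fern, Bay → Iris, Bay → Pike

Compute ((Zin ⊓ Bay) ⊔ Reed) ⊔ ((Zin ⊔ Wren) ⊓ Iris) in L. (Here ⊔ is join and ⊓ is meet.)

Iris

Zin ∧ Bay = Bay
Bay ∨ Reed = Iris
Zin ∨ Wren = Zin
Zin ∧ Iris = Iris
Iris ∨ Iris = Iris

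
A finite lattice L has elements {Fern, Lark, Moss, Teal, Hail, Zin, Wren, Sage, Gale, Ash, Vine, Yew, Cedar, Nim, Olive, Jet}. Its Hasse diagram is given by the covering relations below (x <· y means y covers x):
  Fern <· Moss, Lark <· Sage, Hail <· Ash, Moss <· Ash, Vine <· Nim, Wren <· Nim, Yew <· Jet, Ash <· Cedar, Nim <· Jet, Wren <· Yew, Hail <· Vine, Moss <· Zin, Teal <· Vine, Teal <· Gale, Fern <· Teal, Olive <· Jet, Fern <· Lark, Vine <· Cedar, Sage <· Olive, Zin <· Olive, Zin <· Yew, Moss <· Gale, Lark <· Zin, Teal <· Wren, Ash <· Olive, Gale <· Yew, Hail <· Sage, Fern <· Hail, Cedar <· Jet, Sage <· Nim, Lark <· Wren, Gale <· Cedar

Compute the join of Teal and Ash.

Cedar

Common upper bounds of {Teal, Ash}: Cedar, Jet.
The least among these is Cedar.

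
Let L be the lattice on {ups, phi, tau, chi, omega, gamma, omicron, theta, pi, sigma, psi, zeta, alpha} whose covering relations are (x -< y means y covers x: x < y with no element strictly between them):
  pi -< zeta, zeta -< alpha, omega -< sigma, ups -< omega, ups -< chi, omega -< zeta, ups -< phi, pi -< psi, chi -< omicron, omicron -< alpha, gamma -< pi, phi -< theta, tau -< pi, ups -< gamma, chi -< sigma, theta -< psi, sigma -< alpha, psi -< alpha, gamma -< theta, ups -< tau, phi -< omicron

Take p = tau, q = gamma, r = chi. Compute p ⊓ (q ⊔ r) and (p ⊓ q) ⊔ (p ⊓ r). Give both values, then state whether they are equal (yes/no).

tau; ups; no

q ⊔ r = alpha, so p ⊓ (q ⊔ r) = tau ⊓ alpha = tau.
p ⊓ q = ups and p ⊓ r = ups, so (p ⊓ q) ⊔ (p ⊓ r) = ups ⊔ ups = ups.
Equal: no.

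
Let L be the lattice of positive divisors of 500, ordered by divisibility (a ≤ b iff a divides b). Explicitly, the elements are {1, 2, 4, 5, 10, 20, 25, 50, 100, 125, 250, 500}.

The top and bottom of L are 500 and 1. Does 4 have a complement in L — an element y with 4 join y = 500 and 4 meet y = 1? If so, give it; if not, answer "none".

125

Need y with 4 ∨ y = 500 and 4 ∧ y = 1.
Checking each element gives: 125.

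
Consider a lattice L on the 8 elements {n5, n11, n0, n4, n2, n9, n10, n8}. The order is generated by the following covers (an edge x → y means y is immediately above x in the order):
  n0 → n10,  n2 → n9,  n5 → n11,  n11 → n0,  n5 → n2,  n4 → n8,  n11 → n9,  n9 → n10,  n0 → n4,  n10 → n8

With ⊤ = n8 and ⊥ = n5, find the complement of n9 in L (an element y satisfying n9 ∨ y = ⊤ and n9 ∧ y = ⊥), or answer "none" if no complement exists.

For every candidate y, either n9 ∨ y ≠ n8 or n9 ∧ y ≠ n5; no complement exists.

none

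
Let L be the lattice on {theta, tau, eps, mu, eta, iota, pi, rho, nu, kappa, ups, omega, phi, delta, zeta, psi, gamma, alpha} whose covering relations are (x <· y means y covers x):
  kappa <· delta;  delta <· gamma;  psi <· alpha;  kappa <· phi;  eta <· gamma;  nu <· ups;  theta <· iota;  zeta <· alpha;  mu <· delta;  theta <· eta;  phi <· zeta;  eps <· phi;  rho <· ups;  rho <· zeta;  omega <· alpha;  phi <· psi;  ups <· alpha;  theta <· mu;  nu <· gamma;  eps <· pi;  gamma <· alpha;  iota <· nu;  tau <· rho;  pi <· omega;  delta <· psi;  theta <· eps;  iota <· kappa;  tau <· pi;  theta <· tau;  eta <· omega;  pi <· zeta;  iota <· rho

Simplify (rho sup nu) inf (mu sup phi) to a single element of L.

rho ∨ nu = ups
mu ∨ phi = psi
ups ∧ psi = iota

iota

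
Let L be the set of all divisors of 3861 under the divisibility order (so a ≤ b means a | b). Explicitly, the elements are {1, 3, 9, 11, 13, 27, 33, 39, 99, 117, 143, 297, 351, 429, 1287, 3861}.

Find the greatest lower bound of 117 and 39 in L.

In the divisibility order, the meet is the greatest common divisor: gcd(117, 39) = 39.

39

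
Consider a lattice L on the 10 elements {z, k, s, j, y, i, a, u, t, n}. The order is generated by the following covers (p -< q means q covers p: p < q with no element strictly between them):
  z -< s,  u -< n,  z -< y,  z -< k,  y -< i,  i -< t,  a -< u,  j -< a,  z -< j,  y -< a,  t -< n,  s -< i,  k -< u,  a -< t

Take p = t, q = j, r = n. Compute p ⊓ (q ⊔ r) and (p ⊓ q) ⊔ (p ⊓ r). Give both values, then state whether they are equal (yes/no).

t; t; yes

q ⊔ r = n, so p ⊓ (q ⊔ r) = t ⊓ n = t.
p ⊓ q = j and p ⊓ r = t, so (p ⊓ q) ⊔ (p ⊓ r) = j ⊔ t = t.
Equal: yes.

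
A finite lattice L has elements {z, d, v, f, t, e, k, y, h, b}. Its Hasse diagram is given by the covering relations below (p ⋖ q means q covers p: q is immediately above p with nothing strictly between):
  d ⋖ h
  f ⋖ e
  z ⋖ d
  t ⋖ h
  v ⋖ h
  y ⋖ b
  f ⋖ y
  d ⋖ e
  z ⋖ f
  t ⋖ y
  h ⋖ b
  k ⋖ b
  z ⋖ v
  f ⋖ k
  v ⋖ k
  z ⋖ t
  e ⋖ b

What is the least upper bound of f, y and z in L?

Common upper bounds of {f, y, z}: b, y.
The least among these is y.

y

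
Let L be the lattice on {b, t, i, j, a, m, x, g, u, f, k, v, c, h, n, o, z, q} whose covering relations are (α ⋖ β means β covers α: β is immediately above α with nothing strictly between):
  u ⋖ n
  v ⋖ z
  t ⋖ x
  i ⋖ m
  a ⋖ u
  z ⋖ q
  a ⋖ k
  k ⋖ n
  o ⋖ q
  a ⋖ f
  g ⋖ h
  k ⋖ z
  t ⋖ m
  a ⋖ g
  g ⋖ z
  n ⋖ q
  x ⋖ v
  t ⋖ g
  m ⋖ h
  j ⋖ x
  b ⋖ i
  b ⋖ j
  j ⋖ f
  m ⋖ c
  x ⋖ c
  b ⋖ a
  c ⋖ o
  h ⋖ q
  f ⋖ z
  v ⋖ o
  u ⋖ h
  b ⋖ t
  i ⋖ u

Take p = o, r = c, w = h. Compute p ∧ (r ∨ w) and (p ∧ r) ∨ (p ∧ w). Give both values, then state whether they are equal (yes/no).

r ∨ w = q, so p ∧ (r ∨ w) = o ∧ q = o.
p ∧ r = c and p ∧ w = m, so (p ∧ r) ∨ (p ∧ w) = c ∨ m = c.
Equal: no.

o; c; no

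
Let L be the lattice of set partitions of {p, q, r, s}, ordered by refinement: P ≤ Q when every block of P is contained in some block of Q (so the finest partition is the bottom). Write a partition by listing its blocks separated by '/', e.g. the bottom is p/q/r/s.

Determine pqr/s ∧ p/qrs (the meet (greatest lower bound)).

p/qr/s

Common lower bounds of {pqr/s, p/qrs}: p/q/r/s, p/qr/s.
The greatest among these is p/qr/s.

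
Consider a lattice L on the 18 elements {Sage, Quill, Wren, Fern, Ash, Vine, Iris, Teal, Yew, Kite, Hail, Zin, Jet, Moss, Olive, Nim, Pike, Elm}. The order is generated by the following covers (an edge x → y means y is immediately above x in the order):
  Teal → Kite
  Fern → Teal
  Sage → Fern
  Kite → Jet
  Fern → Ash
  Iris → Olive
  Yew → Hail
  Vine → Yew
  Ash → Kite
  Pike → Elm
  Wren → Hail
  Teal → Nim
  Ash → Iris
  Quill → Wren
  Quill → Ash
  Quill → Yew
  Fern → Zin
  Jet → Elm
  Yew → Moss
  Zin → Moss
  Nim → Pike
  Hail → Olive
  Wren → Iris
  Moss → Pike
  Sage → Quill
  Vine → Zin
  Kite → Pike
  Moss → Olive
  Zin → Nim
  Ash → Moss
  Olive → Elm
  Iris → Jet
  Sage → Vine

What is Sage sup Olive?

Olive

Common upper bounds of {Sage, Olive}: Elm, Olive.
The least among these is Olive.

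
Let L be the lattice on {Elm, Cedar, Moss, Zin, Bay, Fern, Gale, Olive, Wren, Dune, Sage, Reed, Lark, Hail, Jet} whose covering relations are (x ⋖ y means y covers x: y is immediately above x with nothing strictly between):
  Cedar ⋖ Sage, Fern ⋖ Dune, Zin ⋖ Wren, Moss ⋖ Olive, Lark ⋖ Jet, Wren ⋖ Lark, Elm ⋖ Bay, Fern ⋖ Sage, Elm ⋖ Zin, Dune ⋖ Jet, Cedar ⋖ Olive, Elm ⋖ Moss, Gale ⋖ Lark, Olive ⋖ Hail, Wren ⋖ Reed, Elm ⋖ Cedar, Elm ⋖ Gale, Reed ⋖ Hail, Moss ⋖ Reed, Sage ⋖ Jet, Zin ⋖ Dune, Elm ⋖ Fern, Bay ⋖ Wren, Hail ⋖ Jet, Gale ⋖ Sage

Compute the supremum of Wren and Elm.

Common upper bounds of {Wren, Elm}: Hail, Jet, Lark, Reed, Wren.
The least among these is Wren.

Wren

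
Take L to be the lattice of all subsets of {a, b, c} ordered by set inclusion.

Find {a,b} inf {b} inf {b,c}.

Common lower bounds of {{a,b}, {b}, {b,c}}: {b}, ∅.
The greatest among these is {b}.

{b}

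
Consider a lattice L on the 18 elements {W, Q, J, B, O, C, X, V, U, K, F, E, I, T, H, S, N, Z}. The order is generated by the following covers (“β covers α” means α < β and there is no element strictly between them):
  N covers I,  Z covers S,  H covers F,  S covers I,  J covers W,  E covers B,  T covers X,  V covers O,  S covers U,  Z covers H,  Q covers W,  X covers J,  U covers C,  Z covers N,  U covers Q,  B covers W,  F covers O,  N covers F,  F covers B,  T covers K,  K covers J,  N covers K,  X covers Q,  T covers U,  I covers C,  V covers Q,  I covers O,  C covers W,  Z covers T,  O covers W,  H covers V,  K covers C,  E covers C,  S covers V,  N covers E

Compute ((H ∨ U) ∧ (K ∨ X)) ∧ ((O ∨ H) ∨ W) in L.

Q

H ∨ U = Z
K ∨ X = T
Z ∧ T = T
O ∨ H = H
H ∨ W = H
T ∧ H = Q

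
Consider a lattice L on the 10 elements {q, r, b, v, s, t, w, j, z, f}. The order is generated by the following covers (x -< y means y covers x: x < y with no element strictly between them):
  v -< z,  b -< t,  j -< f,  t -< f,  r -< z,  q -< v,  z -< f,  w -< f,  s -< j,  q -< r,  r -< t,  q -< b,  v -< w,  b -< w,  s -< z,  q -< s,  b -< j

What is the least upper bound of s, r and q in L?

Common upper bounds of {s, r, q}: f, z.
The least among these is z.

z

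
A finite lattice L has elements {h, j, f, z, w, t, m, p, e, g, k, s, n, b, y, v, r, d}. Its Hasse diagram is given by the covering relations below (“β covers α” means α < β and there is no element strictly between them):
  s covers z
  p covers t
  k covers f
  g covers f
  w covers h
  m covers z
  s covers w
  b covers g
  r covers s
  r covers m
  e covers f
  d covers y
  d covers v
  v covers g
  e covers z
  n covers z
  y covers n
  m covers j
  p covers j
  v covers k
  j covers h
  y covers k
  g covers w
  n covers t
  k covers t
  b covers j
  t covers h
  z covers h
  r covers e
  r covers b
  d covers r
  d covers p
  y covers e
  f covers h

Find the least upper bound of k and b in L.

d

Common upper bounds of {k, b}: d.
The least among these is d.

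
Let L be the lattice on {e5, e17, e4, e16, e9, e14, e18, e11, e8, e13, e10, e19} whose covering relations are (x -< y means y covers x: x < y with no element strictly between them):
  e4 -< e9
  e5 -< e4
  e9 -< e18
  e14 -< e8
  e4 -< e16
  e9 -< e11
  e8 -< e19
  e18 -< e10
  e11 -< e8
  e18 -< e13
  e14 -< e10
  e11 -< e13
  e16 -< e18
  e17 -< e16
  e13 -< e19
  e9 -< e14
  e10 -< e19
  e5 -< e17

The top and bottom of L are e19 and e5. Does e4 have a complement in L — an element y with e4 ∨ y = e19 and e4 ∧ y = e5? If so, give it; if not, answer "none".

none

For every candidate y, either e4 ∨ y ≠ e19 or e4 ∧ y ≠ e5; no complement exists.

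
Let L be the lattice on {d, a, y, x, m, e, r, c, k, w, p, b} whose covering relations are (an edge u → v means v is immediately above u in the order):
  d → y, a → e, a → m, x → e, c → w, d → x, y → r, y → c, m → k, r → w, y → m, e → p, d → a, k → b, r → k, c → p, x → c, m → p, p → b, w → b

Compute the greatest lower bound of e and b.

Common lower bounds of {e, b}: a, d, e, x.
The greatest among these is e.

e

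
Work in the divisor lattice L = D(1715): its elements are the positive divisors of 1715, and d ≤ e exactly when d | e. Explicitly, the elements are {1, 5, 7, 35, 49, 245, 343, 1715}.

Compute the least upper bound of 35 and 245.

In the divisibility order, the join is the least common multiple: lcm(35, 245) = 245.

245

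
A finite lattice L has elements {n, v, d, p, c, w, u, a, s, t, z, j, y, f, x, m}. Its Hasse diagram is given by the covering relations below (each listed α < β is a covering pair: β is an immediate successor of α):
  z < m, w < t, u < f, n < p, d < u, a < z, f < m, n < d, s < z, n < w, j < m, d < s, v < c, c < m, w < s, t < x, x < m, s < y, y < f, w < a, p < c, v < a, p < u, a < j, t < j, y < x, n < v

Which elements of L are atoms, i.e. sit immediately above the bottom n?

The atoms are exactly the elements that cover n: d, p, v, w.

d, p, v, w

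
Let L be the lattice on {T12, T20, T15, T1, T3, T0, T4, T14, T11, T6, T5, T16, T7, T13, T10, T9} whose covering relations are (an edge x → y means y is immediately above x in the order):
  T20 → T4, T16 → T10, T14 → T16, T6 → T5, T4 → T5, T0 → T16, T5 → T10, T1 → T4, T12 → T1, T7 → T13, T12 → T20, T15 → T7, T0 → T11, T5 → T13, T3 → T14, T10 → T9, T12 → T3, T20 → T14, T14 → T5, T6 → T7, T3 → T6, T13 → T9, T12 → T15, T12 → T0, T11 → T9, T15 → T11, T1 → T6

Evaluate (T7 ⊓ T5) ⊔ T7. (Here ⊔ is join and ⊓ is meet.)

T7 ∧ T5 = T6
T6 ∨ T7 = T7

T7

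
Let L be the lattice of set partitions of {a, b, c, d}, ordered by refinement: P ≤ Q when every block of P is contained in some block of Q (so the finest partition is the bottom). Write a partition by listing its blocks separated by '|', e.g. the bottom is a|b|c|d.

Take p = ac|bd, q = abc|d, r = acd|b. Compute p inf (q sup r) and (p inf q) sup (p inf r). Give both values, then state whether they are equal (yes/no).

ac|bd; ac|b|d; no

q sup r = abcd, so p inf (q sup r) = ac|bd inf abcd = ac|bd.
p inf q = ac|b|d and p inf r = ac|b|d, so (p inf q) sup (p inf r) = ac|b|d sup ac|b|d = ac|b|d.
Equal: no.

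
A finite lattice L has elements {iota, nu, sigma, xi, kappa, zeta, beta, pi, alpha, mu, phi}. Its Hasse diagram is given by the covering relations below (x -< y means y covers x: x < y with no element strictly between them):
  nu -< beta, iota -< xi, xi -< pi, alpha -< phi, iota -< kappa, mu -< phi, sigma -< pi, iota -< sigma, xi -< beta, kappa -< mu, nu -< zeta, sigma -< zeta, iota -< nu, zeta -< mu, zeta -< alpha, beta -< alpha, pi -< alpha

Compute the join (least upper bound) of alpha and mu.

Common upper bounds of {alpha, mu}: phi.
The least among these is phi.

phi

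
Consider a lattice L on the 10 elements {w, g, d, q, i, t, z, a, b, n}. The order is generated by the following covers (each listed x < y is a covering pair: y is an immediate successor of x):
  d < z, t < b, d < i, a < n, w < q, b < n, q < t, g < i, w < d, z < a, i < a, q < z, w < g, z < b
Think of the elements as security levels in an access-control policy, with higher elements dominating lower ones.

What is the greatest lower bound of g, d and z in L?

w

Common lower bounds of {g, d, z}: w.
The greatest among these is w.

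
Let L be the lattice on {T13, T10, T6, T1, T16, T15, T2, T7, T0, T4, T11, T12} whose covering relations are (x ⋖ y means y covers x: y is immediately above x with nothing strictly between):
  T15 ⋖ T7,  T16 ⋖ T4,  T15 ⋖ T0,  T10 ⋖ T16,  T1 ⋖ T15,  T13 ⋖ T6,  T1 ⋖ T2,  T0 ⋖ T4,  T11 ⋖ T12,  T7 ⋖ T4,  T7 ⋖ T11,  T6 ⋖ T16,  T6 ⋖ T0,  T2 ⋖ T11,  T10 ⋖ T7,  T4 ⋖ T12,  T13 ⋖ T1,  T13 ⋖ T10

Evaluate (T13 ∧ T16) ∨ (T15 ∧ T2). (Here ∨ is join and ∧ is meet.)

T13 ∧ T16 = T13
T15 ∧ T2 = T1
T13 ∨ T1 = T1

T1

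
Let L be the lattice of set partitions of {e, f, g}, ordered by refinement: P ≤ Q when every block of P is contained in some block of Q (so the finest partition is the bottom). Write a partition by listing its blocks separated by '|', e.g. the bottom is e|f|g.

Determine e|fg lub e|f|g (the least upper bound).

e|fg

Common upper bounds of {e|fg, e|f|g}: efg, e|fg.
The least among these is e|fg.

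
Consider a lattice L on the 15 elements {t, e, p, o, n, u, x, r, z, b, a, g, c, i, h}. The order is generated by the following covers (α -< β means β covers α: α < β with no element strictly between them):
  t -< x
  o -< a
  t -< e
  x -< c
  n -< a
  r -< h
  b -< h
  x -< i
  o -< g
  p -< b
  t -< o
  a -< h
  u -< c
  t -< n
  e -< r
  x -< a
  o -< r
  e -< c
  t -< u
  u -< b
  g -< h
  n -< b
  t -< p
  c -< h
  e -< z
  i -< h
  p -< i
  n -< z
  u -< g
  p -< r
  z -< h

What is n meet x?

Common lower bounds of {n, x}: t.
The greatest among these is t.

t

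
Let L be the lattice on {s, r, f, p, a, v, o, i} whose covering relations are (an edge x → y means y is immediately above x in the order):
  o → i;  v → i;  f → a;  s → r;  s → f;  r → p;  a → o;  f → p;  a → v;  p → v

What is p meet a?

Common lower bounds of {p, a}: f, s.
The greatest among these is f.

f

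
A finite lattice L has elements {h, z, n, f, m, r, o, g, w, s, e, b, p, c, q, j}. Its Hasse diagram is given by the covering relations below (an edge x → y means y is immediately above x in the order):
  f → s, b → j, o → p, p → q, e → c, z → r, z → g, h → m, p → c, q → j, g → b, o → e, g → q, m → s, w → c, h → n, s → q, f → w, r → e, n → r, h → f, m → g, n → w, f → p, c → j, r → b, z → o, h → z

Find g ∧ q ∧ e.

Common lower bounds of {g, q, e}: h, z.
The greatest among these is z.

z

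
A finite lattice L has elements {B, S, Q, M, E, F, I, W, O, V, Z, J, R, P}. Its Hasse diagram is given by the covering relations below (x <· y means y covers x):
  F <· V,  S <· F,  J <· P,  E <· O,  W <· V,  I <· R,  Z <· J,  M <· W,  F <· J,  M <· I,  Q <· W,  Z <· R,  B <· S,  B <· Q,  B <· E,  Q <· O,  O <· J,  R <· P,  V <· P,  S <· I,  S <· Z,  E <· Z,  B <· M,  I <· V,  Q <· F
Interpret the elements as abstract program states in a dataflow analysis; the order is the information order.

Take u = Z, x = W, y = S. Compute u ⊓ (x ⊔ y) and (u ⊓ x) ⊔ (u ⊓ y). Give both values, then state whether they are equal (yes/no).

x ⊔ y = V, so u ⊓ (x ⊔ y) = Z ⊓ V = S.
u ⊓ x = B and u ⊓ y = S, so (u ⊓ x) ⊔ (u ⊓ y) = B ⊔ S = S.
Equal: yes.

S; S; yes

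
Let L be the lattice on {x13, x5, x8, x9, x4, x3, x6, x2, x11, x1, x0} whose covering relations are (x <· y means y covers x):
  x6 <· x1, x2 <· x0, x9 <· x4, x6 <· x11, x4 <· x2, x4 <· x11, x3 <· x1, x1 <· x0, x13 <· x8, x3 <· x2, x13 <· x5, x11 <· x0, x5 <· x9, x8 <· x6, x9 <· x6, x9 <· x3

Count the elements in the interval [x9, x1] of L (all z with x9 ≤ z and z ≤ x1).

The interval [x9, x1] = {x1, x3, x6, x9}, which has 4 elements.

4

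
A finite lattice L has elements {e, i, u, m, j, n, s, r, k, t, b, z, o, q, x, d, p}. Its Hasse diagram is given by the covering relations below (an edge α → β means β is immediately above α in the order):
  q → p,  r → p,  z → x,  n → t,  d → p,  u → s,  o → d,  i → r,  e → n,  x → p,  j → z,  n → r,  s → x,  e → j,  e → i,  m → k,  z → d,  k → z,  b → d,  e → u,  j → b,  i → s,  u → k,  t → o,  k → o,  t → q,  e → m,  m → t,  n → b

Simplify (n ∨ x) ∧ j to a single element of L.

n ∨ x = p
p ∧ j = j

j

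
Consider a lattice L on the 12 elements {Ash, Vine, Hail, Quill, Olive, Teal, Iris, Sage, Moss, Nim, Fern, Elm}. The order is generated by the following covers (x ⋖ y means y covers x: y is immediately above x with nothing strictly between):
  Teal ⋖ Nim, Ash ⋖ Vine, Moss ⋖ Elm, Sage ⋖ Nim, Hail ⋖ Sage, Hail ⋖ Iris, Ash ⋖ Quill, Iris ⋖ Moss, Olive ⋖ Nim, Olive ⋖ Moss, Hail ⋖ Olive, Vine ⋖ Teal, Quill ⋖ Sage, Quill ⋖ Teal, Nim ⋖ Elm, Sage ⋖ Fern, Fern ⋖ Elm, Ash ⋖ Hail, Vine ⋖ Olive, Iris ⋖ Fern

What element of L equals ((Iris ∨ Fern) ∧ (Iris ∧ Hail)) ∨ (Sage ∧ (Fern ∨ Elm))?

Sage

Iris ∨ Fern = Fern
Iris ∧ Hail = Hail
Fern ∧ Hail = Hail
Fern ∨ Elm = Elm
Sage ∧ Elm = Sage
Hail ∨ Sage = Sage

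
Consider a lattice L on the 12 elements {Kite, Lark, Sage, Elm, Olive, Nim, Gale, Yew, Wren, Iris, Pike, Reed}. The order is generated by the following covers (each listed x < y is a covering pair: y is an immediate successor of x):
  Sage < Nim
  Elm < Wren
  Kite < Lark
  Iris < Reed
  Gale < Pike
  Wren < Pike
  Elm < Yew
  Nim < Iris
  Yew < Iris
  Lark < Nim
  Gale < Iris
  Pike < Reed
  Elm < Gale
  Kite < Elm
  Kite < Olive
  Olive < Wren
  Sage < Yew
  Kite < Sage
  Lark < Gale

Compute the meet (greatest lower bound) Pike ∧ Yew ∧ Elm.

Elm

Common lower bounds of {Pike, Yew, Elm}: Elm, Kite.
The greatest among these is Elm.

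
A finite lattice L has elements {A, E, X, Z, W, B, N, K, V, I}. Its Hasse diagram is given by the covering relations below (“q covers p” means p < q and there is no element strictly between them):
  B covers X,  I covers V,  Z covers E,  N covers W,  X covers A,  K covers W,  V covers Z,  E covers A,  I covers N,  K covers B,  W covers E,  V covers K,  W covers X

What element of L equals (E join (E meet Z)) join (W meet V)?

E ∧ Z = E
E ∨ E = E
W ∧ V = W
E ∨ W = W

W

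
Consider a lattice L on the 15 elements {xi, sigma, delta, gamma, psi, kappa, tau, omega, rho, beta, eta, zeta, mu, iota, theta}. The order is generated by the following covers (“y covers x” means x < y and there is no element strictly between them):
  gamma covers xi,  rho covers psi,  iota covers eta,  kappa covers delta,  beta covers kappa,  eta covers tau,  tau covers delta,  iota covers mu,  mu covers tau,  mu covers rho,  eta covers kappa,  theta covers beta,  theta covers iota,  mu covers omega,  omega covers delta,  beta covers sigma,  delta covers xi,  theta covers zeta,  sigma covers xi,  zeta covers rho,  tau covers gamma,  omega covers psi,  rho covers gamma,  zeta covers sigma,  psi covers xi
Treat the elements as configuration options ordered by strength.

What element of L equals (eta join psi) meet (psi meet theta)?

psi

eta ∨ psi = iota
psi ∧ theta = psi
iota ∧ psi = psi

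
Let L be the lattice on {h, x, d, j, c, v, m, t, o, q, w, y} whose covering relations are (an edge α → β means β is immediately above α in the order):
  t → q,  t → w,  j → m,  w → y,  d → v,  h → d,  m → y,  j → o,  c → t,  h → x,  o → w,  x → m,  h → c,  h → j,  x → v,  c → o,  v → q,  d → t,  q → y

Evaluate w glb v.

w ∧ v = d

d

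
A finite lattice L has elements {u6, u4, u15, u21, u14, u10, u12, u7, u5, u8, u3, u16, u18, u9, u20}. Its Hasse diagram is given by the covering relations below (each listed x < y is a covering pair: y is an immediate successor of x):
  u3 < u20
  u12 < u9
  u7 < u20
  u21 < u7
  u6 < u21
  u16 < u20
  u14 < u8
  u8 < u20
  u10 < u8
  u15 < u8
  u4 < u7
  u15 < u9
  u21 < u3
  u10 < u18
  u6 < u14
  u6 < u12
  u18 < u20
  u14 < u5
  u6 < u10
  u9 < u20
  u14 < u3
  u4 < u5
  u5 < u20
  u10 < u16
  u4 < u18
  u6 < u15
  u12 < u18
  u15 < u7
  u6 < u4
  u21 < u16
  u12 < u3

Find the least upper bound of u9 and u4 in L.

Common upper bounds of {u9, u4}: u20.
The least among these is u20.

u20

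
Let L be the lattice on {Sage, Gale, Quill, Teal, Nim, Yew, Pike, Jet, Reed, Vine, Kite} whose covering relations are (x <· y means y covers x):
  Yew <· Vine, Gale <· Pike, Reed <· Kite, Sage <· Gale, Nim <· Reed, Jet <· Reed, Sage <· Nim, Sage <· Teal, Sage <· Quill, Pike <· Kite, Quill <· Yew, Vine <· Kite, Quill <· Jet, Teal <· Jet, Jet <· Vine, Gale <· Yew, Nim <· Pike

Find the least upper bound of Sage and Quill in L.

Common upper bounds of {Sage, Quill}: Jet, Kite, Quill, Reed, Vine, Yew.
The least among these is Quill.

Quill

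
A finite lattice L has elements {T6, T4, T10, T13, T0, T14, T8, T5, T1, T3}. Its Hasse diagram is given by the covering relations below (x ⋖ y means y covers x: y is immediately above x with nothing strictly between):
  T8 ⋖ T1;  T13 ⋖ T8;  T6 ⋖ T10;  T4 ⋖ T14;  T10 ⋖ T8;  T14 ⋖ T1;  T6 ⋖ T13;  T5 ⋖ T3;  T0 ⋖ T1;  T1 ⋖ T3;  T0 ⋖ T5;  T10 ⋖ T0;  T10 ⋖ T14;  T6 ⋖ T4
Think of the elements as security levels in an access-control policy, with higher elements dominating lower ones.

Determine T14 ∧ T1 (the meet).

Common lower bounds of {T14, T1}: T10, T14, T4, T6.
The greatest among these is T14.

T14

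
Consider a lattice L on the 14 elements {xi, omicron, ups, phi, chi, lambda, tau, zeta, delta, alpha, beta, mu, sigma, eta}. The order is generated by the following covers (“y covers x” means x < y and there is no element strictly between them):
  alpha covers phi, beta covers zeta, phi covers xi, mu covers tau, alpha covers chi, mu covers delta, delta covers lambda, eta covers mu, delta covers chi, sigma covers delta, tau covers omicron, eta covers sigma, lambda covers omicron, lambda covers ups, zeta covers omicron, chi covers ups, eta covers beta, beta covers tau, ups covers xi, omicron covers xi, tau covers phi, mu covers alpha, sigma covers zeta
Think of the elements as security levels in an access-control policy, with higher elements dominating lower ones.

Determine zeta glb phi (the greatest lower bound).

Common lower bounds of {zeta, phi}: xi.
The greatest among these is xi.

xi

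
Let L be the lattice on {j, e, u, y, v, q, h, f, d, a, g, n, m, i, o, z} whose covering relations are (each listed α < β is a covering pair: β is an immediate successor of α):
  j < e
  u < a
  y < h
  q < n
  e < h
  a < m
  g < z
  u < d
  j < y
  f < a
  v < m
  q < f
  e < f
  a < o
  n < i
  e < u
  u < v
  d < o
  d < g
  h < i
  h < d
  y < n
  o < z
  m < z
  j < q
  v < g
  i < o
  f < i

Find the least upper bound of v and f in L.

m

Common upper bounds of {v, f}: m, z.
The least among these is m.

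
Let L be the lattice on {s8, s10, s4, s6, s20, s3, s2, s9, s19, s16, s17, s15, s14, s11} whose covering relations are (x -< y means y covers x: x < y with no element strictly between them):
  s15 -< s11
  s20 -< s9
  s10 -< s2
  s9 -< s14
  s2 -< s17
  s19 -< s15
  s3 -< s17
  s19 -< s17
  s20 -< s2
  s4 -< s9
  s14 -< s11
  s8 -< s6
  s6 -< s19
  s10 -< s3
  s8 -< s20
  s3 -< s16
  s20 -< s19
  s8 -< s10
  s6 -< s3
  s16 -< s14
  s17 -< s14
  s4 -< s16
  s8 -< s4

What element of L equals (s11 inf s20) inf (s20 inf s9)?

s20

s11 ∧ s20 = s20
s20 ∧ s9 = s20
s20 ∧ s20 = s20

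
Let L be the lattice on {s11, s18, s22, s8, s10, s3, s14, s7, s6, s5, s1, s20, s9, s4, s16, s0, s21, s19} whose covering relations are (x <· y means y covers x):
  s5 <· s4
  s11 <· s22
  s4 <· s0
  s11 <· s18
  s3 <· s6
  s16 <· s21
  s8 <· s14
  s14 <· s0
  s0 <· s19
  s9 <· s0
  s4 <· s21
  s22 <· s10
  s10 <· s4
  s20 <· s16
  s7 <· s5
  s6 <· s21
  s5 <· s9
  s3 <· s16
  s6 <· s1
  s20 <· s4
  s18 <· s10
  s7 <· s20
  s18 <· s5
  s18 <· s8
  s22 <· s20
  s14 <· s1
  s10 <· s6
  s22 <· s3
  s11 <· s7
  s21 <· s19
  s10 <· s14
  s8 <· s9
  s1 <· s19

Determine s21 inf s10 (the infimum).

Common lower bounds of {s21, s10}: s10, s11, s18, s22.
The greatest among these is s10.

s10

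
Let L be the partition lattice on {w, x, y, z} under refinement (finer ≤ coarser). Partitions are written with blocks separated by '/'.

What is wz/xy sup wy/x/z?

The join of wz/xy and wy/x/z merges any blocks that overlap across the partitions, giving wxyz.

wxyz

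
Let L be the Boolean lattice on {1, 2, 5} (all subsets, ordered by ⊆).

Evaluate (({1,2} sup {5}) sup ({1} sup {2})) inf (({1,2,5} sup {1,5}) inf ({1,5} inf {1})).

{1,2} ∨ {5} = {1,2,5}
{1} ∨ {2} = {1,2}
{1,2,5} ∨ {1,2} = {1,2,5}
{1,2,5} ∨ {1,5} = {1,2,5}
{1,5} ∧ {1} = {1}
{1,2,5} ∧ {1} = {1}
{1,2,5} ∧ {1} = {1}

{1}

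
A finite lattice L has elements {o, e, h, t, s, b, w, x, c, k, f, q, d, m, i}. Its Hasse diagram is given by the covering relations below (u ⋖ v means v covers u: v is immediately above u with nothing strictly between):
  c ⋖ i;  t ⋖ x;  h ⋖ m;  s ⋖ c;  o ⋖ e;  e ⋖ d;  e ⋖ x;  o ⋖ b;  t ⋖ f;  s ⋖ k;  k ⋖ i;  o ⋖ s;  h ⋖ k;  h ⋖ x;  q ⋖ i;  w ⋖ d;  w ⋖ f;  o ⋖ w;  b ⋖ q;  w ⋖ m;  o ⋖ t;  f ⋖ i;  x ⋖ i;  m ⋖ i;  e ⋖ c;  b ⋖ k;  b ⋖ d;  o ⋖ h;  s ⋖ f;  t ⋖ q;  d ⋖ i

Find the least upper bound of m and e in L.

Common upper bounds of {m, e}: i.
The least among these is i.

i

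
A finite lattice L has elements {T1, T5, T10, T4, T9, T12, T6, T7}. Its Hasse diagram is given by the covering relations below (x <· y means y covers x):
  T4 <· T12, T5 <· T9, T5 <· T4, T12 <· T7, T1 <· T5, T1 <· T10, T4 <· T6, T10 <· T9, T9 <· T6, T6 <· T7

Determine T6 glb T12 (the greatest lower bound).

Common lower bounds of {T6, T12}: T1, T4, T5.
The greatest among these is T4.

T4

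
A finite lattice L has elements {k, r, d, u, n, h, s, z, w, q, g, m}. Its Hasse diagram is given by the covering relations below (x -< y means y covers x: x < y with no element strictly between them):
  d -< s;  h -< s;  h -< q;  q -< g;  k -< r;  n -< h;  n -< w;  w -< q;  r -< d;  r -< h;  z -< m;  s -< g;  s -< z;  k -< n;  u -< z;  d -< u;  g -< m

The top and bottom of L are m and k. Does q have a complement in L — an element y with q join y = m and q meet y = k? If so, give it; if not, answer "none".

For every candidate y, either q ∨ y ≠ m or q ∧ y ≠ k; no complement exists.

none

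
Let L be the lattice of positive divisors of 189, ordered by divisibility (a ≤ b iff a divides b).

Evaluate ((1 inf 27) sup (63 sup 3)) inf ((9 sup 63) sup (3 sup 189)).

1 ∧ 27 = 1
63 ∨ 3 = 63
1 ∨ 63 = 63
9 ∨ 63 = 63
3 ∨ 189 = 189
63 ∨ 189 = 189
63 ∧ 189 = 63

63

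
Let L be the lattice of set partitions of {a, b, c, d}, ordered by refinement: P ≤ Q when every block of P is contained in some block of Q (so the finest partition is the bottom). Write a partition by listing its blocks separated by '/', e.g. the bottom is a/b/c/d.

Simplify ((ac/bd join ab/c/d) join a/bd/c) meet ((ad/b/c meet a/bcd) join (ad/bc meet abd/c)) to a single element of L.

ad/b/c

ac/bd ∨ ab/c/d = abcd
abcd ∨ a/bd/c = abcd
ad/b/c ∧ a/bcd = a/b/c/d
ad/bc ∧ abd/c = ad/b/c
a/b/c/d ∨ ad/b/c = ad/b/c
abcd ∧ ad/b/c = ad/b/c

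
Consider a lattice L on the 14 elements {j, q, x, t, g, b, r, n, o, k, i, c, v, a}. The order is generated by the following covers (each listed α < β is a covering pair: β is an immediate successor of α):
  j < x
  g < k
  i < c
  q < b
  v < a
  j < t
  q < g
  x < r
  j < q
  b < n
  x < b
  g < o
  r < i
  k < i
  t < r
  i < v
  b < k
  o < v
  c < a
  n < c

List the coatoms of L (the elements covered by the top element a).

The coatoms are exactly the elements covered by a: c, v.

c, v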